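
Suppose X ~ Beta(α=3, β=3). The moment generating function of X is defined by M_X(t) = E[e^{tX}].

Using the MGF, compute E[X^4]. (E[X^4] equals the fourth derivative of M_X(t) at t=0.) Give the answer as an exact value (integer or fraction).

E[X^4] = M^(4)(0) = 5/42

M_X(t) = ₁F₁(3; 6; t)
M^(4)(t) = 5*₁F₁(7; 10; t)/42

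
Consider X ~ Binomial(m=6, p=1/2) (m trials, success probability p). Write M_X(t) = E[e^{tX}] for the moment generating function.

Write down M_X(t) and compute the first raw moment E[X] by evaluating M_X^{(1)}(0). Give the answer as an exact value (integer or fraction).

E[X] = dM/dt |_{t=0} = 3

M_X(t) = (e^(t)/2 + 1/2)^6
dM/dt = 3*e^(6*t)/32 + 15*e^(5*t)/32 + 15*e^(4*t)/16 + 15*e^(3*t)/16 + 15*e^(2*t)/32 + 3*e^(t)/32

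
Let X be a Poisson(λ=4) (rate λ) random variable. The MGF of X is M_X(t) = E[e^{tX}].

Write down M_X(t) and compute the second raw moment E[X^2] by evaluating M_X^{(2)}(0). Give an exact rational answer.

M_X(t) = e^(4*e^(t) - 4)
M^(2)(t) = (16*e^(2*t)*e^(4*e^(t)) + 4*e^(t)*e^(4*e^(t)))*e^(-4)

E[X^2] = M^(2)(0) = 20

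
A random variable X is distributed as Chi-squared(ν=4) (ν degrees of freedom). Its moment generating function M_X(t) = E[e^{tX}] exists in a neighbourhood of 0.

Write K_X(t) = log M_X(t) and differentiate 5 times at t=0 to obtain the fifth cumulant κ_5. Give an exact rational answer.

M_X(t) = (1 - 2*t)^(-2)
K_X(t) = log M_X(t) = -2*log(1 - 2*t)
dK/dt = -4/(2*t - 1)
d^2K/dt^2 = 8/(4*t^2 - 4*t + 1)
d^3K/dt^3 = -32/(8*t^3 - 12*t^2 + 6*t - 1)
d^4K/dt^4 = 192/(16*t^4 - 32*t^3 + 24*t^2 - 8*t + 1)
d^5K/dt^5 = -1536/(32*t^5 - 80*t^4 + 80*t^3 - 40*t^2 + 10*t - 1)

κ_5 = d^5K/dt^5 |_{t=0} = 1536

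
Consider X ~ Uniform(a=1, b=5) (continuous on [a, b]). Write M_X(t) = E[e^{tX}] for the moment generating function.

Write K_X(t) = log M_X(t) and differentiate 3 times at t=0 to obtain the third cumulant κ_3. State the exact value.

M_X(t) = (e^(5*t) - e^(t))/(4*t)
K_X(t) = log M_X(t) = -log(t) + log(e^(5*t) - e^(t)) - 2*log(2)
K^(3)(t) = (64*t^3*e^(8*t) + 64*t^3*e^(4*t) - 2*e^(12*t) + 6*e^(8*t) - 6*e^(4*t) + 2)/(t^3*e^(12*t) - 3*t^3*e^(8*t) + 3*t^3*e^(4*t) - t^3)

κ_3 = K^(3)(0) = 0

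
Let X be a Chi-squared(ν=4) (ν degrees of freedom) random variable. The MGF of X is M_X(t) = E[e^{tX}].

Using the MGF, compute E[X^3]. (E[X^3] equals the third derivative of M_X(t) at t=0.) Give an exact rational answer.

M_X(t) = (1 - 2*t)^(-2)
D^3[M](t) = -192/(32*t^5 - 80*t^4 + 80*t^3 - 40*t^2 + 10*t - 1)

E[X^3] = D^3[M](0) = 192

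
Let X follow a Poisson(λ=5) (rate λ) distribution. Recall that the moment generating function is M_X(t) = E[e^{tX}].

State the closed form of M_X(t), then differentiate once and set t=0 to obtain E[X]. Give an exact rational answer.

E[X] = D[M](0) = 5

M_X(t) = e^(5*e^(t) - 5)
D[M](t) = 5*e^(-5)*e^(t)*e^(5*e^(t))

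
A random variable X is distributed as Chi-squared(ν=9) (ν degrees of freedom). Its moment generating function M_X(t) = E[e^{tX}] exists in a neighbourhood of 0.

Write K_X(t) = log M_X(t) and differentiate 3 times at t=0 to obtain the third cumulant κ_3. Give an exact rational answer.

M_X(t) = (1 - 2*t)^(-9/2)
K_X(t) = log M_X(t) = -9*log(1 - 2*t)/2
dK/dt = -9/(2*t - 1)
d^2K/dt^2 = 18/(4*t^2 - 4*t + 1)
d^3K/dt^3 = -72/(8*t^3 - 12*t^2 + 6*t - 1)

κ_3 = d^3K/dt^3 |_{t=0} = 72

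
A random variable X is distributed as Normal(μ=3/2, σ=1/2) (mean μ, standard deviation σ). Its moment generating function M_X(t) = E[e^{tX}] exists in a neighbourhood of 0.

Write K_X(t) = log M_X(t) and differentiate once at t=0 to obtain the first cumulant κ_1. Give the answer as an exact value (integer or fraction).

κ_1 = dK/dt |_{t=0} = 3/2

M_X(t) = e^(t^2/8 + 3*t/2)
K_X(t) = log M_X(t) = t^2/8 + 3*t/2
dK/dt = t/4 + 3/2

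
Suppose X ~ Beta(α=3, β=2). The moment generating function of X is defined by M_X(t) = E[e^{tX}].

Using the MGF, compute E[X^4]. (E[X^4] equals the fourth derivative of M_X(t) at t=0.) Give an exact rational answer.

E[X^4] = D^4[M](0) = 3/14

M_X(t) = ₁F₁(3; 5; t)
D^4[M](t) = 3*₁F₁(7; 9; t)/14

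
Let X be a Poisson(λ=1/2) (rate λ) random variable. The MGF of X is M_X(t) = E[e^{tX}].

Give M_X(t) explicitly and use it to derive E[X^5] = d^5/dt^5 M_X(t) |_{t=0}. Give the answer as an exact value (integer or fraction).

M_X(t) = e^(e^(t)/2 - 1/2)
M^(5)(t) = (e^(5*t)*e^(e^(t)/2) + 20*e^(4*t)*e^(e^(t)/2) + 100*e^(3*t)*e^(e^(t)/2) + 120*e^(2*t)*e^(e^(t)/2) + 16*e^(t)*e^(e^(t)/2))*e^(-1/2)/32

E[X^5] = M^(5)(0) = 257/32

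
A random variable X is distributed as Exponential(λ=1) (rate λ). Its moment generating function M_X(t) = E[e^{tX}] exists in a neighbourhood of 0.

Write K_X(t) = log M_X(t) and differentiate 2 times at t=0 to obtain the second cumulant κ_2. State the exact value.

κ_2 = d^2K/dt^2 |_{t=0} = 1

M_X(t) = 1/(1 - t)
K_X(t) = log M_X(t) = -log(1 - t)
dK/dt = -1/(t - 1)
d^2K/dt^2 = 1/(t^2 - 2*t + 1)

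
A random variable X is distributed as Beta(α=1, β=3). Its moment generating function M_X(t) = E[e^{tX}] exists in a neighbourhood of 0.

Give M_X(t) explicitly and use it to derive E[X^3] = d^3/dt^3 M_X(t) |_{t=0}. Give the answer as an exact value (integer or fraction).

M_X(t) = ₁F₁(1; 4; t)
M^(3)(t) = ₁F₁(4; 7; t)/20

E[X^3] = M^(3)(0) = 1/20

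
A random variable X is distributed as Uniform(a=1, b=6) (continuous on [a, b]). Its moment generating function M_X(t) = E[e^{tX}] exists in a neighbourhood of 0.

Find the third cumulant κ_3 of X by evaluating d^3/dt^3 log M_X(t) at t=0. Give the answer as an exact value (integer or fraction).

κ_3 = K′′′(0) = 0

M_X(t) = (e^(6*t) - e^(t))/(5*t)
K_X(t) = log M_X(t) = -log(t) + log(e^(6*t) - e^(t)) - log(5)
K′(t) = (6*t*e^(5*t) - t - e^(5*t) + 1)/(t*e^(5*t) - t)
K′′(t) = (-25*t^2*e^(5*t) + e^(10*t) - 2*e^(5*t) + 1)/(t^2*e^(10*t) - 2*t^2*e^(5*t) + t^2)
K′′′(t) = (125*t^3*e^(10*t) + 125*t^3*e^(5*t) - 2*e^(15*t) + 6*e^(10*t) - 6*e^(5*t) + 2)/(t^3*e^(15*t) - 3*t^3*e^(10*t) + 3*t^3*e^(5*t) - t^3)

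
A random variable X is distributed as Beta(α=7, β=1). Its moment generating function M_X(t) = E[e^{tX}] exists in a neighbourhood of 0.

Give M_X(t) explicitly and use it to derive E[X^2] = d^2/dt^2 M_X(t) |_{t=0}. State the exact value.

E[X^2] = d^2M/dt^2 |_{t=0} = 7/9

M_X(t) = ₁F₁(7; 8; t)
dM/dt = 7*₁F₁(8; 9; t)/8
d^2M/dt^2 = 7*₁F₁(9; 10; t)/9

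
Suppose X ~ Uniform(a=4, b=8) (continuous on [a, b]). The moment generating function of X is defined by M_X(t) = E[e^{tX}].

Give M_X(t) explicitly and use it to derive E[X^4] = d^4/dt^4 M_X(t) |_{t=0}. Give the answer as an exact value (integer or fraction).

M_X(t) = (e^(8*t) - e^(4*t))/(4*t)
dM/dt = (8*t*e^(8*t) - 4*t*e^(4*t) - e^(8*t) + e^(4*t))/(4*t^2)
d^2M/dt^2 = (32*t^2*e^(8*t) - 8*t^2*e^(4*t) - 8*t*e^(8*t) + 4*t*e^(4*t) + e^(8*t) - e^(4*t))/(2*t^3)
d^3M/dt^3 = (256*t^3*e^(8*t) - 32*t^3*e^(4*t) - 96*t^2*e^(8*t) + 24*t^2*e^(4*t) + 24*t*e^(8*t) - 12*t*e^(4*t) - 3*e^(8*t) + 3*e^(4*t))/(2*t^4)

E[X^4] = d^4M/dt^4 |_{t=0} = 7936/5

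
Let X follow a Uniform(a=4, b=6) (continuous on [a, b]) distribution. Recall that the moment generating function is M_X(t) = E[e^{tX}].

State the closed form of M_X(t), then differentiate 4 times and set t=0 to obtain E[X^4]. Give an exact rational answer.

E[X^4] = M^(4)(0) = 3376/5

M_X(t) = (e^(6*t) - e^(4*t))/(2*t)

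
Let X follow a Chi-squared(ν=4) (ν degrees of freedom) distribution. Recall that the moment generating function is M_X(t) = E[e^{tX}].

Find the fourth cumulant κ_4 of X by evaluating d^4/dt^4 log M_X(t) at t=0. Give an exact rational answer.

κ_4 = K′′′′(0) = 192

M_X(t) = (1 - 2*t)^(-2)
K_X(t) = log M_X(t) = -2*log(1 - 2*t)
K′(t) = -4/(2*t - 1)
K′′(t) = 8/(4*t^2 - 4*t + 1)
K′′′(t) = -32/(8*t^3 - 12*t^2 + 6*t - 1)
K′′′′(t) = 192/(16*t^4 - 32*t^3 + 24*t^2 - 8*t + 1)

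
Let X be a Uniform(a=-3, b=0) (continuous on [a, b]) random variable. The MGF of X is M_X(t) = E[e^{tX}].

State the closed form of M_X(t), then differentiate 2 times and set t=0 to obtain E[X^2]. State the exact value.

M_X(t) = (1 - e^(-3*t))/(3*t)
M^(2)(t) = (-9*t^2 - 6*t + 2*e^(3*t) - 2)*e^(-3*t)/(3*t^3)

E[X^2] = M^(2)(0) = 3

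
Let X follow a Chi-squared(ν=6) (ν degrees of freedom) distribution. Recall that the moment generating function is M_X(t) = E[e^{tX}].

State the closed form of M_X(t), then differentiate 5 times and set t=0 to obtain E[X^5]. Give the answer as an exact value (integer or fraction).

E[X^5] = D^5[M](0) = 80640

M_X(t) = (1 - 2*t)^(-3)
D^5[M](t) = 80640/(256*t^8 - 1024*t^7 + 1792*t^6 - 1792*t^5 + 1120*t^4 - 448*t^3 + 112*t^2 - 16*t + 1)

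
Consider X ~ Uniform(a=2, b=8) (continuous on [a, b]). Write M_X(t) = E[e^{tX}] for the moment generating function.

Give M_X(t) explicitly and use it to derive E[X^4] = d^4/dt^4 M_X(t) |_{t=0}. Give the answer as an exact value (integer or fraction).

E[X^4] = D^4[M](0) = 5456/5

M_X(t) = (e^(8*t) - e^(2*t))/(6*t)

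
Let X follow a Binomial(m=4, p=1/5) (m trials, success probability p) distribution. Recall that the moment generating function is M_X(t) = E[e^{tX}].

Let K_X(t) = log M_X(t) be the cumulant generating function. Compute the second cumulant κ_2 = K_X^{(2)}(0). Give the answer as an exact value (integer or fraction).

M_X(t) = (e^(t)/5 + 4/5)^4
K_X(t) = log M_X(t) = 4*log(e^(t)/5 + 4/5)
K^(2)(t) = 16*e^(t)/(e^(2*t) + 8*e^(t) + 16)

κ_2 = K^(2)(0) = 16/25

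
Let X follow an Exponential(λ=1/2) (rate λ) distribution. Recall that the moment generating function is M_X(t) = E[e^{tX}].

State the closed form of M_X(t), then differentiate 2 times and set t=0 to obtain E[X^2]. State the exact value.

E[X^2] = M^(2)(0) = 8

M_X(t) = 1/(2*(1/2 - t))
M^(2)(t) = -8/(8*t^3 - 12*t^2 + 6*t - 1)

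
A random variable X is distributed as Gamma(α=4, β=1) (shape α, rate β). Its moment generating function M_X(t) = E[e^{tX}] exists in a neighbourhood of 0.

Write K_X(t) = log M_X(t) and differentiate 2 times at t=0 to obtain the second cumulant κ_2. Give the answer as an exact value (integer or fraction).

κ_2 = d^2K/dt^2 |_{t=0} = 4

M_X(t) = (1 - t)^(-4)
K_X(t) = log M_X(t) = -4*log(1 - t)
dK/dt = -4/(t - 1)
d^2K/dt^2 = 4/(t^2 - 2*t + 1)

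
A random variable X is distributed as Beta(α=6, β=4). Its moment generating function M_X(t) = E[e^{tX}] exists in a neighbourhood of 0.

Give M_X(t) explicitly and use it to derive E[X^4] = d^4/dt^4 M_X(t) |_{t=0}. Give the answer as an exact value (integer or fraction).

M_X(t) = ₁F₁(6; 10; t)
dM/dt = 3*₁F₁(7; 11; t)/5
d^2M/dt^2 = 21*₁F₁(8; 12; t)/55
d^3M/dt^3 = 14*₁F₁(9; 13; t)/55
d^4M/dt^4 = 126*₁F₁(10; 14; t)/715

E[X^4] = d^4M/dt^4 |_{t=0} = 126/715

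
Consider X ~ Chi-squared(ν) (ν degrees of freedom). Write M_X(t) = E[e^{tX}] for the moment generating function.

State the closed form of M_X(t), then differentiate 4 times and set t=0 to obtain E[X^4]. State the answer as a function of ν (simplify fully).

E[X^4] = D^4[M](0) = ν*(ν^3 + 12*ν^2 + 44*ν + 48)

M_X(t) = (1 - 2*t)^(-ν/2)
D^4[M](t) = (ν^4 + 12*ν^3 + 44*ν^2 + 48*ν)/(16*t^4*(1 - 2*t)^(ν/2) - 32*t^3*(1 - 2*t)^(ν/2) + 24*t^2*(1 - 2*t)^(ν/2) - 8*t*(1 - 2*t)^(ν/2) + (1 - 2*t)^(ν/2))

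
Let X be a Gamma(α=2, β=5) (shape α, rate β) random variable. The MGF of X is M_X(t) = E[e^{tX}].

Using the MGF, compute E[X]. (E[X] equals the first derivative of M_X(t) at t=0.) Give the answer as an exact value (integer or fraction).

M_X(t) = 25/(5 - t)^2
M^(1)(t) = -50/(t^3 - 15*t^2 + 75*t - 125)

E[X] = M^(1)(0) = 2/5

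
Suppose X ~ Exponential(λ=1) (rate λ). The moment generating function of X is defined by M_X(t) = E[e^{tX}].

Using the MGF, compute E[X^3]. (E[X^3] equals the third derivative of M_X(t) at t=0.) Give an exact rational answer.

E[X^3] = M^(3)(0) = 6

M_X(t) = 1/(1 - t)
M^(3)(t) = 6/(t^4 - 4*t^3 + 6*t^2 - 4*t + 1)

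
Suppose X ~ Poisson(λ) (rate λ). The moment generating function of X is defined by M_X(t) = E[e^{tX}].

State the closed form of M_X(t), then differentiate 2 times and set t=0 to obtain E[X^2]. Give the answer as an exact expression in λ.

E[X^2] = D^2[M](0) = λ*(λ + 1)

M_X(t) = e^(λ*(e^(t) - 1))
D^2[M](t) = (λ^2*e^(2*t)*e^(λ*e^(t)) + λ*e^(t)*e^(λ*e^(t)))*e^(-λ)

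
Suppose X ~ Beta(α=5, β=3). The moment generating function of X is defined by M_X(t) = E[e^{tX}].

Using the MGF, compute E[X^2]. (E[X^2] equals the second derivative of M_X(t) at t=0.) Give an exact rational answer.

M_X(t) = ₁F₁(5; 8; t)
D^2[M](t) = 5*₁F₁(7; 10; t)/12

E[X^2] = D^2[M](0) = 5/12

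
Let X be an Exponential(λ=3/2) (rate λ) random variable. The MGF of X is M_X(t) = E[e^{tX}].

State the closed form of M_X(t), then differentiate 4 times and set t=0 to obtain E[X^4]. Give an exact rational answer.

E[X^4] = d^4M/dt^4 |_{t=0} = 128/27

M_X(t) = 3/(2*(3/2 - t))
dM/dt = 6/(4*t^2 - 12*t + 9)
d^2M/dt^2 = -24/(8*t^3 - 36*t^2 + 54*t - 27)
d^3M/dt^3 = 144/(16*t^4 - 96*t^3 + 216*t^2 - 216*t + 81)
d^4M/dt^4 = -1152/(32*t^5 - 240*t^4 + 720*t^3 - 1080*t^2 + 810*t - 243)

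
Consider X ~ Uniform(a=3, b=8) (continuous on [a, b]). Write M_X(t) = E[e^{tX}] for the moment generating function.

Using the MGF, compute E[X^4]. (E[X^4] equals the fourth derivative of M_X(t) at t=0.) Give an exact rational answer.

E[X^4] = d^4M/dt^4 |_{t=0} = 1301

M_X(t) = (e^(8*t) - e^(3*t))/(5*t)
dM/dt = (8*t*e^(8*t) - 3*t*e^(3*t) - e^(8*t) + e^(3*t))/(5*t^2)
d^2M/dt^2 = (64*t^2*e^(8*t) - 9*t^2*e^(3*t) - 16*t*e^(8*t) + 6*t*e^(3*t) + 2*e^(8*t) - 2*e^(3*t))/(5*t^3)
d^3M/dt^3 = (512*t^3*e^(8*t) - 27*t^3*e^(3*t) - 192*t^2*e^(8*t) + 27*t^2*e^(3*t) + 48*t*e^(8*t) - 18*t*e^(3*t) - 6*e^(8*t) + 6*e^(3*t))/(5*t^4)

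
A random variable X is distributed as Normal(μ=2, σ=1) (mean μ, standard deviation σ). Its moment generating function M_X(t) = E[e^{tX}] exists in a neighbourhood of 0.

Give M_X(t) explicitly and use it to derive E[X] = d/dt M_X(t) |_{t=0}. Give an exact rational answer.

E[X] = M^(1)(0) = 2

M_X(t) = e^(t^2/2 + 2*t)
M^(1)(t) = t*e^(2*t)*e^(t^2/2) + 2*e^(2*t)*e^(t^2/2)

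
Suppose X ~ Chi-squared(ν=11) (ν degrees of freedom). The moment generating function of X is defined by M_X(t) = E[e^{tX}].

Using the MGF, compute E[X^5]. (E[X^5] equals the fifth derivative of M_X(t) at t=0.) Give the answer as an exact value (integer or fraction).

E[X^5] = M^(5)(0) = 692835

M_X(t) = (1 - 2*t)^(-11/2)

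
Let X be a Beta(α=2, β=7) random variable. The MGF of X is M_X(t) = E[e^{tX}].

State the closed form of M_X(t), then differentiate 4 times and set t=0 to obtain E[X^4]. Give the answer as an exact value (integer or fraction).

E[X^4] = D^4[M](0) = 1/99

M_X(t) = ₁F₁(2; 9; t)
D^4[M](t) = ₁F₁(6; 13; t)/99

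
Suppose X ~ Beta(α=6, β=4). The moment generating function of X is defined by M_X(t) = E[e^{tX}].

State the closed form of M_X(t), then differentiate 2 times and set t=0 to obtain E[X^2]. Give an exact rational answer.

M_X(t) = ₁F₁(6; 10; t)
dM/dt = 3*₁F₁(7; 11; t)/5
d^2M/dt^2 = 21*₁F₁(8; 12; t)/55

E[X^2] = d^2M/dt^2 |_{t=0} = 21/55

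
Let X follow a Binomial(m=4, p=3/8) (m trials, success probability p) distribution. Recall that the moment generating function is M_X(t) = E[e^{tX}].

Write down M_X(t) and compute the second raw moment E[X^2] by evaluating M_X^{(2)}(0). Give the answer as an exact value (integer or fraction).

M_X(t) = (3*e^(t)/8 + 5/8)^4
M^(2)(t) = 81*e^(4*t)/256 + 1215*e^(3*t)/1024 + 675*e^(2*t)/512 + 375*e^(t)/1024

E[X^2] = M^(2)(0) = 51/16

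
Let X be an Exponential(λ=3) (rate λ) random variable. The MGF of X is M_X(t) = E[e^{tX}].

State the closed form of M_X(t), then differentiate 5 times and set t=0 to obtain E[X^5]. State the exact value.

M_X(t) = 3/(3 - t)
M′(t) = 3/(t^2 - 6*t + 9)
M′′(t) = -6/(t^3 - 9*t^2 + 27*t - 27)
M′′′(t) = 18/(t^4 - 12*t^3 + 54*t^2 - 108*t + 81)
M′′′′(t) = -72/(t^5 - 15*t^4 + 90*t^3 - 270*t^2 + 405*t - 243)
M′′′′′(t) = 360/(t^6 - 18*t^5 + 135*t^4 - 540*t^3 + 1215*t^2 - 1458*t + 729)

E[X^5] = M′′′′′(0) = 40/81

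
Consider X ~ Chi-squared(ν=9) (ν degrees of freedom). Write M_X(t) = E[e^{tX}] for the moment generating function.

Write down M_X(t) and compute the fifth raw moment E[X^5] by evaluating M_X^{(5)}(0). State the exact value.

E[X^5] = M′′′′′(0) = 328185

M_X(t) = (1 - 2*t)^(-9/2)
M′(t) = -9/(32*t^5*√(1 - 2*t) - 80*t^4*√(1 - 2*t) + 80*t^3*√(1 - 2*t) - 40*t^2*√(1 - 2*t) + 10*t*√(1 - 2*t) - √(1 - 2*t))
M′′(t) = 99/(64*t^6*√(1 - 2*t) - 192*t^5*√(1 - 2*t) + 240*t^4*√(1 - 2*t) - 160*t^3*√(1 - 2*t) + 60*t^2*√(1 - 2*t) - 12*t*√(1 - 2*t) + √(1 - 2*t))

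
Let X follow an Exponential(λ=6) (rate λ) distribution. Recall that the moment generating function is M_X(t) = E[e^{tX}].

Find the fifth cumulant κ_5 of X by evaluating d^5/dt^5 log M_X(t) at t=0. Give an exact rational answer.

κ_5 = K^(5)(0) = 1/324

M_X(t) = 6/(6 - t)
K_X(t) = log M_X(t) = -log(6 - t) + log(6)
K^(5)(t) = -24/(t^5 - 30*t^4 + 360*t^3 - 2160*t^2 + 6480*t - 7776)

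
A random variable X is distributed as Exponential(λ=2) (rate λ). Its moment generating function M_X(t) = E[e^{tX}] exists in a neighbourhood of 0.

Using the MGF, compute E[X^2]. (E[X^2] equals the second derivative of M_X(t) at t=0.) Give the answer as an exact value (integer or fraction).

E[X^2] = D^2[M](0) = 1/2

M_X(t) = 2/(2 - t)
D^2[M](t) = -4/(t^3 - 6*t^2 + 12*t - 8)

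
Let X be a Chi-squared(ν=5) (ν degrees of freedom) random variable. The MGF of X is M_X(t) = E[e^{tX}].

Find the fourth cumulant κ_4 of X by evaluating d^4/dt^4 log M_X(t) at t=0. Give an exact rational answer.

κ_4 = K′′′′(0) = 240

M_X(t) = (1 - 2*t)^(-5/2)
K_X(t) = log M_X(t) = -5*log(1 - 2*t)/2
K′(t) = -5/(2*t - 1)
K′′(t) = 10/(4*t^2 - 4*t + 1)
K′′′(t) = -40/(8*t^3 - 12*t^2 + 6*t - 1)
K′′′′(t) = 240/(16*t^4 - 32*t^3 + 24*t^2 - 8*t + 1)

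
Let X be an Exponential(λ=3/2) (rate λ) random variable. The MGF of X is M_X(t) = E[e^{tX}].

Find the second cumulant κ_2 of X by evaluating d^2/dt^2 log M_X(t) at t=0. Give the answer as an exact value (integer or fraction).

κ_2 = D^2[K](0) = 4/9

M_X(t) = 3/(2*(3/2 - t))
K_X(t) = log M_X(t) = -log(3/2 - t) - log(2) + log(3)
D^2[K](t) = 4/(4*t^2 - 12*t + 9)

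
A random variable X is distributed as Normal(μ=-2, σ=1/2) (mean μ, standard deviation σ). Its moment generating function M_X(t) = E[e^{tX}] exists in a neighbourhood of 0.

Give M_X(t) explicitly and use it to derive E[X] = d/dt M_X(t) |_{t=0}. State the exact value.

M_X(t) = e^(t^2/8 - 2*t)
M′(t) = t*e^(-2*t)*e^(t^2/8)/4 - 2*e^(-2*t)*e^(t^2/8)

E[X] = M′(0) = -2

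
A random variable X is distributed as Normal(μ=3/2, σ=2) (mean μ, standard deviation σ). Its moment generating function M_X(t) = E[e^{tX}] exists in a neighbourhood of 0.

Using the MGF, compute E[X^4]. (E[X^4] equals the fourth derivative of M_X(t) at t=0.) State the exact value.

E[X^4] = M^(4)(0) = 1713/16

M_X(t) = e^(2*t^2 + 3*t/2)
M^(4)(t) = 256*t^4*e^(3*t/2)*e^(2*t^2) + 384*t^3*e^(3*t/2)*e^(2*t^2) + 600*t^2*e^(3*t/2)*e^(2*t^2) + 342*t*e^(3*t/2)*e^(2*t^2) + 1713*e^(3*t/2)*e^(2*t^2)/16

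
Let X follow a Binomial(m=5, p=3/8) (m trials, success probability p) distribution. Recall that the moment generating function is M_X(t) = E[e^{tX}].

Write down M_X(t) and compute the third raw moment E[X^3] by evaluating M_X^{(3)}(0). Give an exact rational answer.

M_X(t) = (3*e^(t)/8 + 5/8)^5
dM/dt = 1215*e^(5*t)/32768 + 2025*e^(4*t)/8192 + 10125*e^(3*t)/16384 + 5625*e^(2*t)/8192 + 9375*e^(t)/32768
d^2M/dt^2 = 6075*e^(5*t)/32768 + 2025*e^(4*t)/2048 + 30375*e^(3*t)/16384 + 5625*e^(2*t)/4096 + 9375*e^(t)/32768
d^3M/dt^3 = 30375*e^(5*t)/32768 + 2025*e^(4*t)/512 + 91125*e^(3*t)/16384 + 5625*e^(2*t)/2048 + 9375*e^(t)/32768

E[X^3] = d^3M/dt^3 |_{t=0} = 1725/128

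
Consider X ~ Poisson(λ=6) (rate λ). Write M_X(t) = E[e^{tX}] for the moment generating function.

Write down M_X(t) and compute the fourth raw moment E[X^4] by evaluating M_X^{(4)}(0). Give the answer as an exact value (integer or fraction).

E[X^4] = M^(4)(0) = 2850

M_X(t) = e^(6*e^(t) - 6)
M^(4)(t) = (1296*e^(4*t)*e^(6*e^(t)) + 1296*e^(3*t)*e^(6*e^(t)) + 252*e^(2*t)*e^(6*e^(t)) + 6*e^(t)*e^(6*e^(t)))*e^(-6)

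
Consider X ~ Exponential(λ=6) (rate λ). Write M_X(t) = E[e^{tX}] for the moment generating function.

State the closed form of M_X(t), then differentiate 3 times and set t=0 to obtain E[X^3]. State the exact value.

E[X^3] = M′′′(0) = 1/36

M_X(t) = 6/(6 - t)
M′(t) = 6/(t^2 - 12*t + 36)
M′′(t) = -12/(t^3 - 18*t^2 + 108*t - 216)
M′′′(t) = 36/(t^4 - 24*t^3 + 216*t^2 - 864*t + 1296)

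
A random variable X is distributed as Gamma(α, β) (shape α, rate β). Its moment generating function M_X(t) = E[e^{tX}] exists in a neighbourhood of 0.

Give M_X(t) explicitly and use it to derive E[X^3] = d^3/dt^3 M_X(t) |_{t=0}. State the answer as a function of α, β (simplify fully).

M_X(t) = (β/(β - t))^α
M′(t) = -α*β^α*(1/(β - t))^α/(-β + t)
M′′(t) = (α^2*β^α*(1/(β - t))^α + α*β^α*(1/(β - t))^α)/(β^2 - 2*β*t + t^2)
M′′′(t) = (-α^3*β^α*(1/(β - t))^α - 3*α^2*β^α*(1/(β - t))^α - 2*α*β^α*(1/(β - t))^α)/(-β^3 + 3*β^2*t - 3*β*t^2 + t^3)

E[X^3] = M′′′(0) = α*(α^2 + 3*α + 2)/β^3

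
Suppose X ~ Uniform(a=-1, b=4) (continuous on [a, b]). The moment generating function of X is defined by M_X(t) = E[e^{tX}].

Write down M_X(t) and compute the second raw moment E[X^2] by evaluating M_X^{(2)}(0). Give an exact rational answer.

E[X^2] = d^2M/dt^2 |_{t=0} = 13/3

M_X(t) = (e^(4*t) - e^(-t))/(5*t)
dM/dt = (4*t*e^(5*t) + t - e^(5*t) + 1)*e^(-t)/(5*t^2)
d^2M/dt^2 = (16*t^2*e^(5*t) - t^2 - 8*t*e^(5*t) - 2*t + 2*e^(5*t) - 2)*e^(-t)/(5*t^3)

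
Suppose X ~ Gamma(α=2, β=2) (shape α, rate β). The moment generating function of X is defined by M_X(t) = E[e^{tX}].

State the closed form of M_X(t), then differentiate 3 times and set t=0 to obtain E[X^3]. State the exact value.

E[X^3] = d^3M/dt^3 |_{t=0} = 3

M_X(t) = 4/(2 - t)^2
dM/dt = -8/(t^3 - 6*t^2 + 12*t - 8)
d^2M/dt^2 = 24/(t^4 - 8*t^3 + 24*t^2 - 32*t + 16)
d^3M/dt^3 = -96/(t^5 - 10*t^4 + 40*t^3 - 80*t^2 + 80*t - 32)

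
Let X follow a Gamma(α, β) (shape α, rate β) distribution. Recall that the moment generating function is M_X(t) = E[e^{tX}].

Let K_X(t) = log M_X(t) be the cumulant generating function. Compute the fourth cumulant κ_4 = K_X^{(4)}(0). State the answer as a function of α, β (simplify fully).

M_X(t) = (β/(β - t))^α
K_X(t) = log M_X(t) = α*(log(β) - log(β - t))
K′(t) = -α/(-β + t)
K′′(t) = α/(β^2 - 2*β*t + t^2)
K′′′(t) = -2*α/(-β^3 + 3*β^2*t - 3*β*t^2 + t^3)
K′′′′(t) = 6*α/(β^4 - 4*β^3*t + 6*β^2*t^2 - 4*β*t^3 + t^4)

κ_4 = K′′′′(0) = 6*α/β^4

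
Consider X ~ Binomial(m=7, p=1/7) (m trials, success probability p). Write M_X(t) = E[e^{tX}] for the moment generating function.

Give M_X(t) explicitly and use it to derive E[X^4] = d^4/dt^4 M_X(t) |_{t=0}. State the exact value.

E[X^4] = M′′′′(0) = 3781/343

M_X(t) = (e^(t)/7 + 6/7)^7
M′(t) = e^(7*t)/117649 + 36*e^(6*t)/117649 + 540*e^(5*t)/117649 + 4320*e^(4*t)/117649 + 19440*e^(3*t)/117649 + 46656*e^(2*t)/117649 + 46656*e^(t)/117649
M′′(t) = e^(7*t)/16807 + 216*e^(6*t)/117649 + 2700*e^(5*t)/117649 + 17280*e^(4*t)/117649 + 58320*e^(3*t)/117649 + 93312*e^(2*t)/117649 + 46656*e^(t)/117649
M′′′(t) = e^(7*t)/2401 + 1296*e^(6*t)/117649 + 13500*e^(5*t)/117649 + 69120*e^(4*t)/117649 + 174960*e^(3*t)/117649 + 186624*e^(2*t)/117649 + 46656*e^(t)/117649
M′′′′(t) = e^(7*t)/343 + 7776*e^(6*t)/117649 + 67500*e^(5*t)/117649 + 276480*e^(4*t)/117649 + 524880*e^(3*t)/117649 + 373248*e^(2*t)/117649 + 46656*e^(t)/117649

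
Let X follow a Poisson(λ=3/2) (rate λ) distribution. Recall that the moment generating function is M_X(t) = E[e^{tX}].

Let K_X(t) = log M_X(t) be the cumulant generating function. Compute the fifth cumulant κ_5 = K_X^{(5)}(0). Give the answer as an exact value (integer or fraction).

κ_5 = K^(5)(0) = 3/2

M_X(t) = e^(3*e^(t)/2 - 3/2)
K_X(t) = log M_X(t) = 3*e^(t)/2 - 3/2
K^(5)(t) = 3*e^(t)/2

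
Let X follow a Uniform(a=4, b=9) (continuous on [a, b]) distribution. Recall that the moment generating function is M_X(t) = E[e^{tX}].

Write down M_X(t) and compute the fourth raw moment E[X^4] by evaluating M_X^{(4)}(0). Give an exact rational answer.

M_X(t) = (e^(9*t) - e^(4*t))/(5*t)

E[X^4] = D^4[M](0) = 2321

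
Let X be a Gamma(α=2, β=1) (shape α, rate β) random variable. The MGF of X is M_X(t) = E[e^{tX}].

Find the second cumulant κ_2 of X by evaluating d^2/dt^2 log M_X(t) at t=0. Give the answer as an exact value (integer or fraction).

κ_2 = K′′(0) = 2

M_X(t) = (1 - t)^(-2)
K_X(t) = log M_X(t) = -2*log(1 - t)
K′(t) = -2/(t - 1)
K′′(t) = 2/(t^2 - 2*t + 1)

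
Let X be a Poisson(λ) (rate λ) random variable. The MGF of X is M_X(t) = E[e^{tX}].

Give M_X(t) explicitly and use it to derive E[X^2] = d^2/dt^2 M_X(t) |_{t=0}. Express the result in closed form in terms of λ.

E[X^2] = M^(2)(0) = λ*(λ + 1)

M_X(t) = e^(λ*(e^(t) - 1))
M^(2)(t) = (λ^2*e^(2*t)*e^(λ*e^(t)) + λ*e^(t)*e^(λ*e^(t)))*e^(-λ)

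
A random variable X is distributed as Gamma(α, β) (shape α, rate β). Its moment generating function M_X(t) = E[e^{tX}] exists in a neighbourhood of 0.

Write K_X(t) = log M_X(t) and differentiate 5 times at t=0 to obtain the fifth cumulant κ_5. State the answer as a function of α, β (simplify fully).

κ_5 = K′′′′′(0) = 24*α/β^5

M_X(t) = (β/(β - t))^α
K_X(t) = log M_X(t) = α*(log(β) - log(β - t))
K′(t) = -α/(-β + t)
K′′(t) = α/(β^2 - 2*β*t + t^2)
K′′′(t) = -2*α/(-β^3 + 3*β^2*t - 3*β*t^2 + t^3)
K′′′′(t) = 6*α/(β^4 - 4*β^3*t + 6*β^2*t^2 - 4*β*t^3 + t^4)
K′′′′′(t) = -24*α/(-β^5 + 5*β^4*t - 10*β^3*t^2 + 10*β^2*t^3 - 5*β*t^4 + t^5)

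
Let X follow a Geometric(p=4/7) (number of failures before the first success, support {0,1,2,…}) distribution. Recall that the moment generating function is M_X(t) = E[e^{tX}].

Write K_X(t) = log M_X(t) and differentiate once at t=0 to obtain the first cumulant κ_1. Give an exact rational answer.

κ_1 = K′(0) = 3/4

M_X(t) = 4/(7*(1 - 3*e^(t)/7))
K_X(t) = log M_X(t) = -log(1 - 3*e^(t)/7) - log(7) + 2*log(2)
K′(t) = -3*e^(t)/(3*e^(t) - 7)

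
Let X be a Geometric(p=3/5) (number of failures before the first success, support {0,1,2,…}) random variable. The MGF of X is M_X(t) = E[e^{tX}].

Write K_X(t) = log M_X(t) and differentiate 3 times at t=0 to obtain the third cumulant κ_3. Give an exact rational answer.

κ_3 = K^(3)(0) = 70/27

M_X(t) = 3/(5*(1 - 2*e^(t)/5))
K_X(t) = log M_X(t) = -log(1 - 2*e^(t)/5) - log(5) + log(3)
K^(3)(t) = (-20*e^(2*t) - 50*e^(t))/(8*e^(3*t) - 60*e^(2*t) + 150*e^(t) - 125)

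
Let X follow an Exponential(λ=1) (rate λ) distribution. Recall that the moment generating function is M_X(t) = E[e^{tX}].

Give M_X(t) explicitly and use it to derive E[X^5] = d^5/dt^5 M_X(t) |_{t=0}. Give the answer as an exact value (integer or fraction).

E[X^5] = D^5[M](0) = 120

M_X(t) = 1/(1 - t)
D^5[M](t) = 120/(t^6 - 6*t^5 + 15*t^4 - 20*t^3 + 15*t^2 - 6*t + 1)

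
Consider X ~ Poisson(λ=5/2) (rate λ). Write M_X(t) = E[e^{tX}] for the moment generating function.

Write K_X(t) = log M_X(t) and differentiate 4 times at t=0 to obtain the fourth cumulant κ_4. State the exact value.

M_X(t) = e^(5*e^(t)/2 - 5/2)
K_X(t) = log M_X(t) = 5*e^(t)/2 - 5/2
D^4[K](t) = 5*e^(t)/2

κ_4 = D^4[K](0) = 5/2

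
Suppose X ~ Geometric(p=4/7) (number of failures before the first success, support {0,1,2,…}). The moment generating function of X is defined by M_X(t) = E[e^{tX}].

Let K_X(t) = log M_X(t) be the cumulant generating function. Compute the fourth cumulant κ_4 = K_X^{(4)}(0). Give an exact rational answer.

M_X(t) = 4/(7*(1 - 3*e^(t)/7))
K_X(t) = log M_X(t) = -log(1 - 3*e^(t)/7) - log(7) + 2*log(2)
K′(t) = -3*e^(t)/(3*e^(t) - 7)
K′′(t) = 21*e^(t)/(9*e^(2*t) - 42*e^(t) + 49)
K′′′(t) = (-63*e^(2*t) - 147*e^(t))/(27*e^(3*t) - 189*e^(2*t) + 441*e^(t) - 343)
K′′′′(t) = (189*e^(3*t) + 1764*e^(2*t) + 1029*e^(t))/(81*e^(4*t) - 756*e^(3*t) + 2646*e^(2*t) - 4116*e^(t) + 2401)

κ_4 = K′′′′(0) = 1491/128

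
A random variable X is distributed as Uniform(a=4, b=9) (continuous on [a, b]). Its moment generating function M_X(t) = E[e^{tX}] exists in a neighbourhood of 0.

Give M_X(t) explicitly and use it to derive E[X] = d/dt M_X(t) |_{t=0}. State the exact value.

M_X(t) = (e^(9*t) - e^(4*t))/(5*t)
M^(1)(t) = (9*t*e^(9*t) - 4*t*e^(4*t) - e^(9*t) + e^(4*t))/(5*t^2)

E[X] = M^(1)(0) = 13/2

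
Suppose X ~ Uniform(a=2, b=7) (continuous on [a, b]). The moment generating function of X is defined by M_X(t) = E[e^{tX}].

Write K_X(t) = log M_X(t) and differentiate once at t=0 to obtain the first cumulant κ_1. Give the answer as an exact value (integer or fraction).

κ_1 = K′(0) = 9/2

M_X(t) = (e^(7*t) - e^(2*t))/(5*t)
K_X(t) = log M_X(t) = -log(t) + log(e^(7*t) - e^(2*t)) - log(5)
K′(t) = (7*t*e^(5*t) - 2*t - e^(5*t) + 1)/(t*e^(5*t) - t)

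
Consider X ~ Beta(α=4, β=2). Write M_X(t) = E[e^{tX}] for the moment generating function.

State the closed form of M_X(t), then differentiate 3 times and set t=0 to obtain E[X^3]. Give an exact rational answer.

M_X(t) = ₁F₁(4; 6; t)
M^(3)(t) = 5*₁F₁(7; 9; t)/14

E[X^3] = M^(3)(0) = 5/14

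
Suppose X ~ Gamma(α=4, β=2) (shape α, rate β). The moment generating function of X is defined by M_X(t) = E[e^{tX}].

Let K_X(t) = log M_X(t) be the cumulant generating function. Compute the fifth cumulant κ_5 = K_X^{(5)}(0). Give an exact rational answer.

κ_5 = d^5K/dt^5 |_{t=0} = 3

M_X(t) = 16/(2 - t)^4
K_X(t) = log M_X(t) = -4*log(2 - t) + 4*log(2)
dK/dt = -4/(t - 2)
d^2K/dt^2 = 4/(t^2 - 4*t + 4)
d^3K/dt^3 = -8/(t^3 - 6*t^2 + 12*t - 8)
d^4K/dt^4 = 24/(t^4 - 8*t^3 + 24*t^2 - 32*t + 16)
d^5K/dt^5 = -96/(t^5 - 10*t^4 + 40*t^3 - 80*t^2 + 80*t - 32)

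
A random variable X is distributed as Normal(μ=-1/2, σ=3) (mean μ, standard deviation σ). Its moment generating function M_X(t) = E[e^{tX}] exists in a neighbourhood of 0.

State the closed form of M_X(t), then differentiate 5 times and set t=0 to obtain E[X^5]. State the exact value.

E[X^5] = M^(5)(0) = -19801/32

M_X(t) = e^(9*t^2/2 - t/2)
M^(5)(t) = (1889568*t^5*e^(9*t^2/2) - 524880*t^4*e^(9*t^2/2) + 2157840*t^3*e^(9*t^2/2) - 353160*t^2*e^(9*t^2/2) + 369450*t*e^(9*t^2/2) - 19801*e^(9*t^2/2))*e^(-t/2)/32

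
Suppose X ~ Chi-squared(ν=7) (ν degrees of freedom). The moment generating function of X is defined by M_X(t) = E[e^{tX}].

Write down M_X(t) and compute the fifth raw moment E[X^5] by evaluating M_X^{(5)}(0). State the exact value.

M_X(t) = (1 - 2*t)^(-7/2)
M′(t) = 7/(16*t^4*√(1 - 2*t) - 32*t^3*√(1 - 2*t) + 24*t^2*√(1 - 2*t) - 8*t*√(1 - 2*t) + √(1 - 2*t))
M′′(t) = -63/(32*t^5*√(1 - 2*t) - 80*t^4*√(1 - 2*t) + 80*t^3*√(1 - 2*t) - 40*t^2*√(1 - 2*t) + 10*t*√(1 - 2*t) - √(1 - 2*t))
M′′′(t) = 693/(64*t^6*√(1 - 2*t) - 192*t^5*√(1 - 2*t) + 240*t^4*√(1 - 2*t) - 160*t^3*√(1 - 2*t) + 60*t^2*√(1 - 2*t) - 12*t*√(1 - 2*t) + √(1 - 2*t))

E[X^5] = M′′′′′(0) = 135135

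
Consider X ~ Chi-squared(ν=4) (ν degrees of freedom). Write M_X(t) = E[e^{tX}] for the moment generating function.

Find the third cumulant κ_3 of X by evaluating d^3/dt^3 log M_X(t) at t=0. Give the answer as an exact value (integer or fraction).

M_X(t) = (1 - 2*t)^(-2)
K_X(t) = log M_X(t) = -2*log(1 - 2*t)
K^(3)(t) = -32/(8*t^3 - 12*t^2 + 6*t - 1)

κ_3 = K^(3)(0) = 32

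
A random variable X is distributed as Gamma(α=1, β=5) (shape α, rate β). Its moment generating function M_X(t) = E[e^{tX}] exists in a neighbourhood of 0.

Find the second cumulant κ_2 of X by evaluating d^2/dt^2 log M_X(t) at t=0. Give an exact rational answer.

M_X(t) = 5/(5 - t)
K_X(t) = log M_X(t) = -log(5 - t) + log(5)
D^2[K](t) = 1/(t^2 - 10*t + 25)

κ_2 = D^2[K](0) = 1/25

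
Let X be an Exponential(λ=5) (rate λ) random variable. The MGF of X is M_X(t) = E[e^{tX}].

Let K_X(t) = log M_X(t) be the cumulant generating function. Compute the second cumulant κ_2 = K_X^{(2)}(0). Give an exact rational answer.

M_X(t) = 5/(5 - t)
K_X(t) = log M_X(t) = -log(5 - t) + log(5)
K′(t) = -1/(t - 5)
K′′(t) = 1/(t^2 - 10*t + 25)

κ_2 = K′′(0) = 1/25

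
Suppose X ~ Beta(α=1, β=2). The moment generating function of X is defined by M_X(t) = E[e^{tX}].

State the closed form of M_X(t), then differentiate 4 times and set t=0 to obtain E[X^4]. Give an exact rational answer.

E[X^4] = d^4M/dt^4 |_{t=0} = 1/15

M_X(t) = ₁F₁(1; 3; t)
dM/dt = ₁F₁(2; 4; t)/3
d^2M/dt^2 = ₁F₁(3; 5; t)/6
d^3M/dt^3 = ₁F₁(4; 6; t)/10
d^4M/dt^4 = ₁F₁(5; 7; t)/15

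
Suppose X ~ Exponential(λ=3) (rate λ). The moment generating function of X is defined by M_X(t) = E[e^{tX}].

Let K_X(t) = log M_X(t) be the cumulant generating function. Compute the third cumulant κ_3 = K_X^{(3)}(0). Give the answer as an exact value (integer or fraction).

M_X(t) = 3/(3 - t)
K_X(t) = log M_X(t) = -log(3 - t) + log(3)
K^(3)(t) = -2/(t^3 - 9*t^2 + 27*t - 27)

κ_3 = K^(3)(0) = 2/27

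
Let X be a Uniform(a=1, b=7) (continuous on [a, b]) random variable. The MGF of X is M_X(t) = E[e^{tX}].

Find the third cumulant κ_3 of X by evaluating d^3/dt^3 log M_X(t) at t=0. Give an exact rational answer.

M_X(t) = (e^(7*t) - e^(t))/(6*t)
K_X(t) = log M_X(t) = -log(t) + log(e^(7*t) - e^(t)) - log(6)
K^(3)(t) = (216*t^3*e^(12*t) + 216*t^3*e^(6*t) - 2*e^(18*t) + 6*e^(12*t) - 6*e^(6*t) + 2)/(t^3*e^(18*t) - 3*t^3*e^(12*t) + 3*t^3*e^(6*t) - t^3)

κ_3 = K^(3)(0) = 0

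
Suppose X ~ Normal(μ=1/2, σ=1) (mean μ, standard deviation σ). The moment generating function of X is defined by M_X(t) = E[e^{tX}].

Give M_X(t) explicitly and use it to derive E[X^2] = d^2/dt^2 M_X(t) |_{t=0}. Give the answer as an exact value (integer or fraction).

E[X^2] = M′′(0) = 5/4

M_X(t) = e^(t^2/2 + t/2)
M′(t) = t*e^(t/2)*e^(t^2/2) + e^(t/2)*e^(t^2/2)/2
M′′(t) = t^2*e^(t/2)*e^(t^2/2) + t*e^(t/2)*e^(t^2/2) + 5*e^(t/2)*e^(t^2/2)/4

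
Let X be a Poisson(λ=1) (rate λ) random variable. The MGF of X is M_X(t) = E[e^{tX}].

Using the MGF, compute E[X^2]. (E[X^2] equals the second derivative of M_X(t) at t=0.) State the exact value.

M_X(t) = e^(e^(t) - 1)
dM/dt = e^(-1)*e^(t)*e^(e^(t))
d^2M/dt^2 = (e^(2*t)*e^(e^(t)) + e^(t)*e^(e^(t)))*e^(-1)

E[X^2] = d^2M/dt^2 |_{t=0} = 2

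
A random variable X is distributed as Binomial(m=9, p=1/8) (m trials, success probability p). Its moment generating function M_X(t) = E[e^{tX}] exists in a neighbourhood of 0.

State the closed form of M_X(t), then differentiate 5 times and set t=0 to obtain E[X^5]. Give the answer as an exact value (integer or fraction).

E[X^5] = d^5M/dt^5 |_{t=0} = 103329/2048

M_X(t) = (e^(t)/8 + 7/8)^9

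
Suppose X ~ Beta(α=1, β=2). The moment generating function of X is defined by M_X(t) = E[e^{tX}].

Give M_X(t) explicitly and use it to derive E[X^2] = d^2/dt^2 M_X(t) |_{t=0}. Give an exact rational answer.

M_X(t) = ₁F₁(1; 3; t)
M′(t) = ₁F₁(2; 4; t)/3
M′′(t) = ₁F₁(3; 5; t)/6

E[X^2] = M′′(0) = 1/6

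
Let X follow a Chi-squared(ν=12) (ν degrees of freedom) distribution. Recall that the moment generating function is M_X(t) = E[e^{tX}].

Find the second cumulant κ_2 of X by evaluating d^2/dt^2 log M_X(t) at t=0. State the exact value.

κ_2 = K^(2)(0) = 24

M_X(t) = (1 - 2*t)^(-6)
K_X(t) = log M_X(t) = -6*log(1 - 2*t)
K^(2)(t) = 24/(4*t^2 - 4*t + 1)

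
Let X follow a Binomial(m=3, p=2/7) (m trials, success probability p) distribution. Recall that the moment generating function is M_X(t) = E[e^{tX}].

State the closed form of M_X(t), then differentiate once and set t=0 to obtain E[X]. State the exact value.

M_X(t) = (2*e^(t)/7 + 5/7)^3
dM/dt = 24*e^(3*t)/343 + 120*e^(2*t)/343 + 150*e^(t)/343

E[X] = dM/dt |_{t=0} = 6/7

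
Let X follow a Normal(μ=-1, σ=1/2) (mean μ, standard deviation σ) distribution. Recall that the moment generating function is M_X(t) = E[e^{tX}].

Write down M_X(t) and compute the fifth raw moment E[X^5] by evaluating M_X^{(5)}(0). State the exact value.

E[X^5] = d^5M/dt^5 |_{t=0} = -71/16

M_X(t) = e^(t^2/8 - t)
dM/dt = t*e^(-t)*e^(t^2/8)/4 - e^(-t)*e^(t^2/8)
d^2M/dt^2 = (t^2*e^(t^2/8) - 8*t*e^(t^2/8) + 20*e^(t^2/8))*e^(-t)/16
d^3M/dt^3 = (t^3*e^(t^2/8) - 12*t^2*e^(t^2/8) + 60*t*e^(t^2/8) - 112*e^(t^2/8))*e^(-t)/64
d^4M/dt^4 = (t^4*e^(t^2/8) - 16*t^3*e^(t^2/8) + 120*t^2*e^(t^2/8) - 448*t*e^(t^2/8) + 688*e^(t^2/8))*e^(-t)/256
d^5M/dt^5 = (t^5*e^(t^2/8) - 20*t^4*e^(t^2/8) + 200*t^3*e^(t^2/8) - 1120*t^2*e^(t^2/8) + 3440*t*e^(t^2/8) - 4544*e^(t^2/8))*e^(-t)/1024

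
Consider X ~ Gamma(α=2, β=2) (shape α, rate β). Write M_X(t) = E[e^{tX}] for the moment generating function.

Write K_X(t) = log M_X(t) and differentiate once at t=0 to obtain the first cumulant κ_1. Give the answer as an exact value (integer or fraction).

κ_1 = D[K](0) = 1

M_X(t) = 4/(2 - t)^2
K_X(t) = log M_X(t) = -2*log(2 - t) + 2*log(2)
D[K](t) = -2/(t - 2)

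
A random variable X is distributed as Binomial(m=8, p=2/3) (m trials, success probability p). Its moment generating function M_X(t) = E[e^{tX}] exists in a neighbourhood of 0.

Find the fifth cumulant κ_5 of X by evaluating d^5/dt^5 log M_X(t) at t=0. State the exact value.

M_X(t) = (2*e^(t)/3 + 1/3)^8
K_X(t) = log M_X(t) = 8*log(2*e^(t)/3 + 1/3)
K′(t) = 16*e^(t)/(2*e^(t) + 1)
K′′(t) = 16*e^(t)/(4*e^(2*t) + 4*e^(t) + 1)
K′′′(t) = (-32*e^(2*t) + 16*e^(t))/(8*e^(3*t) + 12*e^(2*t) + 6*e^(t) + 1)
K′′′′(t) = (64*e^(3*t) - 128*e^(2*t) + 16*e^(t))/(16*e^(4*t) + 32*e^(3*t) + 24*e^(2*t) + 8*e^(t) + 1)
K′′′′′(t) = (-128*e^(4*t) + 704*e^(3*t) - 352*e^(2*t) + 16*e^(t))/(32*e^(5*t) + 80*e^(4*t) + 80*e^(3*t) + 40*e^(2*t) + 10*e^(t) + 1)

κ_5 = K′′′′′(0) = 80/81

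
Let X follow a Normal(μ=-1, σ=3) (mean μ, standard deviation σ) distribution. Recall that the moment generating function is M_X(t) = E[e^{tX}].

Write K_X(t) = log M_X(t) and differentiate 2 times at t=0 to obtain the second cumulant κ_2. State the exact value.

κ_2 = D^2[K](0) = 9

M_X(t) = e^(9*t^2/2 - t)
K_X(t) = log M_X(t) = 9*t^2/2 - t
D^2[K](t) = 9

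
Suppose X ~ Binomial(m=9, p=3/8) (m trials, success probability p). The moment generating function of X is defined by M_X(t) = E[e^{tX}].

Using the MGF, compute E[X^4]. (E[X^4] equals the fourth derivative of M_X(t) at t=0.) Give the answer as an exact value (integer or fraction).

E[X^4] = D^4[M](0) = 75141/256

M_X(t) = (3*e^(t)/8 + 5/8)^9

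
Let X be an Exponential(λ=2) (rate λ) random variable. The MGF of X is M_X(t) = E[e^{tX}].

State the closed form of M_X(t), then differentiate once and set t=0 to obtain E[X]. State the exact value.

E[X] = D[M](0) = 1/2

M_X(t) = 2/(2 - t)
D[M](t) = 2/(t^2 - 4*t + 4)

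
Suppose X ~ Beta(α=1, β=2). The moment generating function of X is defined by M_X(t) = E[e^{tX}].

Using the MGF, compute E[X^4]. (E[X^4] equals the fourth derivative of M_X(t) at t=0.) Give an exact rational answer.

M_X(t) = ₁F₁(1; 3; t)
D^4[M](t) = ₁F₁(5; 7; t)/15

E[X^4] = D^4[M](0) = 1/15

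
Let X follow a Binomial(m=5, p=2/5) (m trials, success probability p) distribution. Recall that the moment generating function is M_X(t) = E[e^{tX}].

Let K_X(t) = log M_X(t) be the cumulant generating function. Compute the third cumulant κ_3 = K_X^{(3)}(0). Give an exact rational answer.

M_X(t) = (2*e^(t)/5 + 3/5)^5
K_X(t) = log M_X(t) = 5*log(2*e^(t)/5 + 3/5)
dK/dt = 10*e^(t)/(2*e^(t) + 3)
d^2K/dt^2 = 30*e^(t)/(4*e^(2*t) + 12*e^(t) + 9)
d^3K/dt^3 = (-60*e^(2*t) + 90*e^(t))/(8*e^(3*t) + 36*e^(2*t) + 54*e^(t) + 27)

κ_3 = d^3K/dt^3 |_{t=0} = 6/25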